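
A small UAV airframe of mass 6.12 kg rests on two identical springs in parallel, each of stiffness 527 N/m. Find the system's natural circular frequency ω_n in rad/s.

Parallel springs add: k_eq = 2 × 527 = 1054 N/m.
ω_n = √(k_eq/m) = √(1054/6.12) = √172.2 = 13.12 rad/s.

13.1 rad/s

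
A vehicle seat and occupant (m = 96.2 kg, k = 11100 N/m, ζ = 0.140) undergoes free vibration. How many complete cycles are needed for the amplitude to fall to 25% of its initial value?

2 cycles

Logarithmic decrement δ = 2πζ/√(1 − ζ²) = 2π × 0.1400/√(1 − 0.0196) = 0.8884.
x_n/x₀ = e^(−nδ) ≤ 0.25; take ln: n ≥ ln(1/0.25)/δ = 1.386/0.8884 = 1.560.
So 2 complete cycles are required.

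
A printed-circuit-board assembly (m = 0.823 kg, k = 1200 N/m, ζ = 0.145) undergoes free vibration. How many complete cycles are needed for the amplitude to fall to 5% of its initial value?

4 cycles

Logarithmic decrement δ = 2πζ/√(1 − ζ²) = 2π × 0.1450/√(1 − 0.0210) = 0.9208.
x_n/x₀ = e^(−nδ) ≤ 0.05; take ln: n ≥ ln(1/0.05)/δ = 2.996/0.9208 = 3.253.
So 4 complete cycles are required.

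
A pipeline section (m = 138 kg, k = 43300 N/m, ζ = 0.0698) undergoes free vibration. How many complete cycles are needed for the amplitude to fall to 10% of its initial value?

Logarithmic decrement δ = 2πζ/√(1 − ζ²) = 2π × 0.06980/√(1 − 0.00487) = 0.4396.
x_n/x₀ = e^(−nδ) ≤ 0.1; take ln: n ≥ ln(1/0.1)/δ = 2.303/0.4396 = 5.237.
So 6 complete cycles are required.

6 cycles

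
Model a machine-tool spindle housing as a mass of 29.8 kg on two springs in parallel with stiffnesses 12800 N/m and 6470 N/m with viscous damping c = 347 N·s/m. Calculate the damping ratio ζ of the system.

Parallel springs add: k_eq = 12800 + 6470 = 19270 N/m.
ω_n = √(k_eq/m) = √(19270/29.8) = 25.43 rad/s.
Critical damping c_c = 2√(k_eq·m) = 2√(19270 × 29.8) = 1516 N·s/m, so ζ = c/c_c = 347/1516 = 0.2290.

0.229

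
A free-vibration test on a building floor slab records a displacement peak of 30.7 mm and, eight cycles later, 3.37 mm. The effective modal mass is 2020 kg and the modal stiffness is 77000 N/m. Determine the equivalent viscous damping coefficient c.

Logarithmic decrement δ = (1/n)·ln(x₀/x_n) = (1/8)·ln(30.7/3.37) = (1/8)·ln(9.110) = 0.2762.
ζ = δ/√(4π² + δ²) = 0.2762/√(39.48 + 0.0763) = 0.2762/6.289 = 0.04391.
c = ζ · 2√(km) = 0.04391 × 2√(77000 × 2020) = 0.04391 × 24940 = 1095 N·s/m.

1100 N·s/m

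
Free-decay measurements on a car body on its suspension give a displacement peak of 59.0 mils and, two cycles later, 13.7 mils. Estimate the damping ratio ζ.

Logarithmic decrement δ = (1/n)·ln(x₀/x_n) = (1/2)·ln(59.0/13.7) = (1/2)·ln(4.307) = 0.7301.
ζ = δ/√(4π² + δ²) = 0.7301/√(39.48 + 0.533) = 0.7301/6.325 = 0.1154.

0.115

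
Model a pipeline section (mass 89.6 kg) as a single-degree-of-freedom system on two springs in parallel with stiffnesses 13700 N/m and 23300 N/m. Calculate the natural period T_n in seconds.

Parallel springs add: k_eq = 13700 + 23300 = 37000 N/m.
ω_n = √(k_eq/m) = √(37000/89.6) = √412.9 = 20.32 rad/s.
T_n = 2π/ω_n = 6.283/20.32 = 0.3092 s.

0.309 s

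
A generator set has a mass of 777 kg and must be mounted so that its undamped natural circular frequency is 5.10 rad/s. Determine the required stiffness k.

20200 N/m

k = m·ω_n² = 777 × 5.100² = 777 × 26.01 = 20210 N/m.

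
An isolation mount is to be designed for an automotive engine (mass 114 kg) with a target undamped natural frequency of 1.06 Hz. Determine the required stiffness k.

5060 N/m

ω_n = 2πf_n = 2π × 1.06 = 6.660 rad/s.
k = m·ω_n² = 114 × 6.660² = 114 × 44.36 = 5057 N/m.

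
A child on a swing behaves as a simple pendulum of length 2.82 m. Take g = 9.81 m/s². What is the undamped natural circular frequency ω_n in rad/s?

1.87 rad/s

For a simple pendulum ω_n = √(g/L) = √(9.81/2.82) = √3.479 = 1.865 rad/s.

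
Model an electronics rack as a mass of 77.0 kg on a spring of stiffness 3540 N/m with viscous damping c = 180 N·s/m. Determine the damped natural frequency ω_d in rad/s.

6.68 rad/s

ω_n = √(k/m) = √(3540/77.0) = 6.780 rad/s.
Critical damping c_c = 2√(k·m) = 2√(3540 × 77.0) = 1044 N·s/m, so ζ = c/c_c = 180/1044 = 0.1724.
ω_d = ω_n√(1 − ζ²) = 6.780 × √(1 − 0.0297) = 6.679 rad/s.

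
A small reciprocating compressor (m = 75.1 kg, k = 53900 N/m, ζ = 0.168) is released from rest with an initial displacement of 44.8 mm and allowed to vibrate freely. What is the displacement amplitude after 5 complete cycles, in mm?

Logarithmic decrement δ = 2πζ/√(1 − ζ²) = 2π × 0.1680/√(1 − 0.0282) = 1.071.
After n cycles, x_n/x₀ = e^(−nδ), so x_5 = 44.8 × e^(−5 × 1.071) = 44.8 × 0.004729 = 0.2119 mm.

0.212 mm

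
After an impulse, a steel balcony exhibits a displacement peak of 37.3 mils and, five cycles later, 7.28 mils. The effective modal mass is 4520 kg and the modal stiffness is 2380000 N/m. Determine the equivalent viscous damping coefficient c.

Logarithmic decrement δ = (1/n)·ln(x₀/x_n) = (1/5)·ln(37.3/7.28) = (1/5)·ln(5.124) = 0.3268.
ζ = δ/√(4π² + δ²) = 0.3268/√(39.48 + 0.107) = 0.3268/6.292 = 0.05194.
c = ζ · 2√(km) = 0.05194 × 2√(2380000 × 4520) = 0.05194 × 207400 = 10770 N·s/m.

10800 N·s/m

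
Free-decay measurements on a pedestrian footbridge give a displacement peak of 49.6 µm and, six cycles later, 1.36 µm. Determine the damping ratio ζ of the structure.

Logarithmic decrement δ = (1/n)·ln(x₀/x_n) = (1/6)·ln(49.6/1.36) = (1/6)·ln(36.47) = 0.5994.
ζ = δ/√(4π² + δ²) = 0.5994/√(39.48 + 0.359) = 0.5994/6.312 = 0.09497.

0.0950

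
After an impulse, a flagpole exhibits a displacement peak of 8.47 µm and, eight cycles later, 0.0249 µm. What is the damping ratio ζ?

0.115

Logarithmic decrement δ = (1/n)·ln(x₀/x_n) = (1/8)·ln(8.47/0.0249) = (1/8)·ln(340.2) = 0.7287.
ζ = δ/√(4π² + δ²) = 0.7287/√(39.48 + 0.531) = 0.7287/6.325 = 0.1152.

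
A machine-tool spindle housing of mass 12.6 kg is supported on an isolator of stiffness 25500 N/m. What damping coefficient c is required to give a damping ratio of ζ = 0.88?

c_c = 2√(k·m) = 2√(25500 × 12.6) = 1134 N·s/m.
c = ζ·c_c = 0.88 × 1134 = 997.6 N·s/m.

998 N·s/m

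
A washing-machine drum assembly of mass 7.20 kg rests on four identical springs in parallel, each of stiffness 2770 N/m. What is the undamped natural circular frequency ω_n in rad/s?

39.2 rad/s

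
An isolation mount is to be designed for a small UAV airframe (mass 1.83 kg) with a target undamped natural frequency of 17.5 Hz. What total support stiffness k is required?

22100 N/m

ω_n = 2πf_n = 2π × 17.5 = 110.0 rad/s.
k = m·ω_n² = 1.83 × 110.0² = 1.83 × 12090 = 22130 N/m.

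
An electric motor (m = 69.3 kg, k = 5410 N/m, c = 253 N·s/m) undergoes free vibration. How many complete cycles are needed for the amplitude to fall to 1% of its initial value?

4 cycles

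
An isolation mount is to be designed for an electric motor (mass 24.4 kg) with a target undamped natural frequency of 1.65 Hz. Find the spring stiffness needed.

2620 N/m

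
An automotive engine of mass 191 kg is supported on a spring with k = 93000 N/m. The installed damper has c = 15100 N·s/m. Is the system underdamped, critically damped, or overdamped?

c_c = 2√(k·m) = 8429 N·s/m; ζ = c/c_c = 15100/8429 = 1.79.
Since ζ > 1 the system is overdamped.

overdamped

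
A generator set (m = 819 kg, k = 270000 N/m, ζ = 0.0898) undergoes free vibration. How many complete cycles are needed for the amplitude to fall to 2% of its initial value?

Logarithmic decrement δ = 2πζ/√(1 − ζ²) = 2π × 0.08980/√(1 − 0.00806) = 0.5665.
x_n/x₀ = e^(−nδ) ≤ 0.02; take ln: n ≥ ln(1/0.02)/δ = 3.912/0.5665 = 6.905.
So 7 complete cycles are required.

7 cycles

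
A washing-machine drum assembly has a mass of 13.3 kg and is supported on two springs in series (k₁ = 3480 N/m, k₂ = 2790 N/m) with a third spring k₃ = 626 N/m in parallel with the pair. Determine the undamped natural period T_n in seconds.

Series pair: k_s = k₁k₂/(k₁+k₂) = (3480)(2790)/(3480 + 2790) = 1549 N/m. In parallel with k₃: k_eq = 1549 + 626 = 2175 N/m.
ω_n = √(k_eq/m) = √(2175/13.3) = √163.5 = 12.79 rad/s.
T_n = 2π/ω_n = 6.283/12.79 = 0.4914 s.

0.491 s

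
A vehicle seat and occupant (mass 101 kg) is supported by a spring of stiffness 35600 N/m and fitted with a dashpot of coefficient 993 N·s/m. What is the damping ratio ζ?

ω_n = √(k/m) = √(35600/101) = 18.77 rad/s.
Critical damping c_c = 2√(k·m) = 2√(35600 × 101) = 3792 N·s/m, so ζ = c/c_c = 993/3792 = 0.2618.

0.262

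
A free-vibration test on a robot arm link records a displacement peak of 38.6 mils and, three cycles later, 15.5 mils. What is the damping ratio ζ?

Logarithmic decrement δ = (1/n)·ln(x₀/x_n) = (1/3)·ln(38.6/15.5) = (1/3)·ln(2.490) = 0.3041.
ζ = δ/√(4π² + δ²) = 0.3041/√(39.48 + 0.0925) = 0.3041/6.291 = 0.04835.

0.0483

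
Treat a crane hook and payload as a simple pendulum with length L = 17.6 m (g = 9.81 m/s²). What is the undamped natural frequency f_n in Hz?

For a simple pendulum ω_n = √(g/L) = √(9.81/17.6) = √0.5574 = 0.7466 rad/s.
f_n = ω_n/(2π) = 0.7466/6.283 = 0.1188 Hz.

0.119 Hz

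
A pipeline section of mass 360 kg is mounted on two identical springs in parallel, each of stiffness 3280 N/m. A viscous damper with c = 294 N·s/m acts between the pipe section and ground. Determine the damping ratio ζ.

Parallel springs add: k_eq = 2 × 3280 = 6560 N/m.
ω_n = √(k_eq/m) = √(6560/360) = 4.269 rad/s.
Critical damping c_c = 2√(k_eq·m) = 2√(6560 × 360) = 3073 N·s/m, so ζ = c/c_c = 294/3073 = 0.09566.

0.0957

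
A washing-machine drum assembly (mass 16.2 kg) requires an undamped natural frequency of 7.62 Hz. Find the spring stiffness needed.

37100 N/m

ω_n = 2πf_n = 2π × 7.62 = 47.88 rad/s.
k = m·ω_n² = 16.2 × 47.88² = 16.2 × 2292 = 37140 N/m.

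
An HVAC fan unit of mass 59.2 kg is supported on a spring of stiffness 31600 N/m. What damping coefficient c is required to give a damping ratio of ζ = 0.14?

383 N·s/m

c_c = 2√(k·m) = 2√(31600 × 59.2) = 2735 N·s/m.
c = ζ·c_c = 0.14 × 2735 = 383.0 N·s/m.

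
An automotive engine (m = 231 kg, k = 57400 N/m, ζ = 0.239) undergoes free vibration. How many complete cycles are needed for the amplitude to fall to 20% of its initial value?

2 cycles

Logarithmic decrement δ = 2πζ/√(1 − ζ²) = 2π × 0.2390/√(1 − 0.0571) = 1.546.
x_n/x₀ = e^(−nδ) ≤ 0.2; take ln: n ≥ ln(1/0.2)/δ = 1.609/1.546 = 1.041.
So 2 complete cycles are required.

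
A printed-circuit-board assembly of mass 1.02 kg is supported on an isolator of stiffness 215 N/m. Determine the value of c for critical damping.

c_c = 2√(k·m) = 2√(215.0 × 1.02) = 2 × 14.81 = 29.62 N·s/m.

29.6 N·s/m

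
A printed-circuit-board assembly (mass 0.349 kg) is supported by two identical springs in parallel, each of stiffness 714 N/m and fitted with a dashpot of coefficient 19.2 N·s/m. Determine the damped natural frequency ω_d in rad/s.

57.7 rad/s

Parallel springs add: k_eq = 2 × 714 = 1428 N/m.
ω_n = √(k_eq/m) = √(1428/0.349) = 63.97 rad/s.
Critical damping c_c = 2√(k_eq·m) = 2√(1428 × 0.349) = 44.65 N·s/m, so ζ = c/c_c = 19.2/44.65 = 0.4300.
ω_d = ω_n√(1 − ζ²) = 63.97 × √(1 − 0.185) = 57.75 rad/s.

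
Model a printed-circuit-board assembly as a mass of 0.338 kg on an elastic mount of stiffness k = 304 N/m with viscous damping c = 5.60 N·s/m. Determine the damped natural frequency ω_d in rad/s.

ω_n = √(k/m) = √(304.0/0.338) = 29.99 rad/s.
Critical damping c_c = 2√(k·m) = 2√(304.0 × 0.338) = 20.27 N·s/m, so ζ = c/c_c = 5.60/20.27 = 0.2762.
ω_d = ω_n√(1 − ζ²) = 29.99 × √(1 − 0.0763) = 28.82 rad/s.

28.8 rad/s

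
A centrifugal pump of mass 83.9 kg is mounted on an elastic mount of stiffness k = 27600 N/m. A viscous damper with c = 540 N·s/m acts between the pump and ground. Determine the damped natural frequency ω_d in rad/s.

17.8 rad/s

ω_n = √(k/m) = √(27600/83.9) = 18.14 rad/s.
Critical damping c_c = 2√(k·m) = 2√(27600 × 83.9) = 3043 N·s/m, so ζ = c/c_c = 540/3043 = 0.1774.
ω_d = ω_n√(1 − ζ²) = 18.14 × √(1 − 0.0315) = 17.85 rad/s.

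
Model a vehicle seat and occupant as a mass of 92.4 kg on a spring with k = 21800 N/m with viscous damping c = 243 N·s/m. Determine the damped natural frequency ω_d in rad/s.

ω_n = √(k/m) = √(21800/92.4) = 15.36 rad/s.
Critical damping c_c = 2√(k·m) = 2√(21800 × 92.4) = 2839 N·s/m, so ζ = c/c_c = 243/2839 = 0.08561.
ω_d = ω_n√(1 − ζ²) = 15.36 × √(1 − 0.00733) = 15.30 rad/s.

15.3 rad/s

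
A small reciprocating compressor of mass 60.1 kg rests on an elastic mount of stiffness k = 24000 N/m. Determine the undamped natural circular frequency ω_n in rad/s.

20.0 rad/s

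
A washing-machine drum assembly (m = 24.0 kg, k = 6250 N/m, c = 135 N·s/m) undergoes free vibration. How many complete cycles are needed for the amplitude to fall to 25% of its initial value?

ζ = c/(2√(km)) = 135/(2√(6250 × 24.0)) = 135/774.6 = 0.1743.
Logarithmic decrement δ = 2πζ/√(1 − ζ²) = 2π × 0.1743/√(1 − 0.0304) = 1.112.
x_n/x₀ = e^(−nδ) ≤ 0.25; take ln: n ≥ ln(1/0.25)/δ = 1.386/1.112 = 1.247.
So 2 complete cycles are required.

2 cycles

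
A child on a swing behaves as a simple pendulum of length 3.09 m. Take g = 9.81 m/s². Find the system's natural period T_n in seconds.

3.53 s

For a simple pendulum ω_n = √(g/L) = √(9.81/3.09) = √3.175 = 1.782 rad/s.
T_n = 2π/ω_n = 6.283/1.782 = 3.526 s.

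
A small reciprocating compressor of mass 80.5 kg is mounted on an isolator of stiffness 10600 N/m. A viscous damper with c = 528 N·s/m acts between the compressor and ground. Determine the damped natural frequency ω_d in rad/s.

ω_n = √(k/m) = √(10600/80.5) = 11.48 rad/s.
Critical damping c_c = 2√(k·m) = 2√(10600 × 80.5) = 1847 N·s/m, so ζ = c/c_c = 528/1847 = 0.2858.
ω_d = ω_n√(1 − ζ²) = 11.48 × √(1 − 0.0817) = 11.00 rad/s.

11.0 rad/s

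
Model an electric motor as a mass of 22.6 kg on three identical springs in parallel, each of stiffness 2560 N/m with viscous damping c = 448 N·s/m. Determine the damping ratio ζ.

0.538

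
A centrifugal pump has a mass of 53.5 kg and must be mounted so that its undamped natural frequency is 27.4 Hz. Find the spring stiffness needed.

1590000 N/m

ω_n = 2πf_n = 2π × 27.4 = 172.2 rad/s.
k = m·ω_n² = 53.5 × 172.2² = 53.5 × 29640 = 1586000 N/m.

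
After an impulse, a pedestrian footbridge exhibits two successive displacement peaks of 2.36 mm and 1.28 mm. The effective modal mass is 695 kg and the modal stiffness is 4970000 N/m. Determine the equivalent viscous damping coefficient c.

Logarithmic decrement δ = (1/n)·ln(x₀/x_n) = (1/1)·ln(2.36/1.28) = (1/1)·ln(1.844) = 0.6118.
ζ = δ/√(4π² + δ²) = 0.6118/√(39.48 + 0.374) = 0.6118/6.313 = 0.09691.
c = ζ · 2√(km) = 0.09691 × 2√(4970000 × 695) = 0.09691 × 117500 = 11390 N·s/m.

11400 N·s/m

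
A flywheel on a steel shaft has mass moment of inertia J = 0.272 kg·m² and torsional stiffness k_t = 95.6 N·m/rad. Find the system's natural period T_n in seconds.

0.335 s

ω_n = √(k_t/J) = √(95.6/0.272) = √351.5 = 18.75 rad/s.
T_n = 2π/ω_n = 6.283/18.75 = 0.3351 s.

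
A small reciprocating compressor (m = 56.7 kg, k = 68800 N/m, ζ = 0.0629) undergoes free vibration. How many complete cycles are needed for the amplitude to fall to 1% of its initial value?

Logarithmic decrement δ = 2πζ/√(1 − ζ²) = 2π × 0.06290/√(1 − 0.00396) = 0.3960.
x_n/x₀ = e^(−nδ) ≤ 0.01; take ln: n ≥ ln(1/0.01)/δ = 4.605/0.3960 = 11.63.
So 12 complete cycles are required.

12 cycles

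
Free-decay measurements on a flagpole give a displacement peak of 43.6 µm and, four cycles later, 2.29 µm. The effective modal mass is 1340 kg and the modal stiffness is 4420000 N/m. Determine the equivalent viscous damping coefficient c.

17900 N·s/m

Logarithmic decrement δ = (1/n)·ln(x₀/x_n) = (1/4)·ln(43.6/2.29) = (1/4)·ln(19.04) = 0.7366.
ζ = δ/√(4π² + δ²) = 0.7366/√(39.48 + 0.543) = 0.7366/6.326 = 0.1164.
c = ζ · 2√(km) = 0.1164 × 2√(4420000 × 1340) = 0.1164 × 153900 = 17920 N·s/m.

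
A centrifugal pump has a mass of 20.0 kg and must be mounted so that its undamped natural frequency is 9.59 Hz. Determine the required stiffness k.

ω_n = 2πf_n = 2π × 9.59 = 60.26 rad/s.
k = m·ω_n² = 20.0 × 60.26² = 20.0 × 3631 = 72620 N/m.

72600 N/m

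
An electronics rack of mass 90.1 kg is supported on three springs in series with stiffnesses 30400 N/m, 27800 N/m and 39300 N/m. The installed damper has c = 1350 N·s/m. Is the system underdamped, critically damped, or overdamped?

underdamped

Series springs: 1/k_eq = 1/30400 + 1/27800 + 1/39300 = 9.431×10^-5, so k_eq = 10600 N/m.
c_c = 2√(k_eq·m) = 1955 N·s/m; ζ = c/c_c = 1350/1955 = 0.691.
Since ζ < 1 the system is underdamped.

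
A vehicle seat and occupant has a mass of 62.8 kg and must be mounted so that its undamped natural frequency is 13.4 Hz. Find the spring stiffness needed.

ω_n = 2πf_n = 2π × 13.4 = 84.19 rad/s.
k = m·ω_n² = 62.8 × 84.19² = 62.8 × 7089 = 445200 N/m.

445000 N/m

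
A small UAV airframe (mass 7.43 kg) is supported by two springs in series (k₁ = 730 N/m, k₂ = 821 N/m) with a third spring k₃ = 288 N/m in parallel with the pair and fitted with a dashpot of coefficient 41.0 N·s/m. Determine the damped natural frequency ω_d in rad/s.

Series pair: k_s = k₁k₂/(k₁+k₂) = (730)(821)/(730 + 821) = 386.4 N/m. In parallel with k₃: k_eq = 386.4 + 288 = 674.4 N/m.
ω_n = √(k_eq/m) = √(674.4/7.43) = 9.527 rad/s.
Critical damping c_c = 2√(k_eq·m) = 2√(674.4 × 7.43) = 141.6 N·s/m, so ζ = c/c_c = 41.0/141.6 = 0.2896.
ω_d = ω_n√(1 − ζ²) = 9.527 × √(1 − 0.0839) = 9.119 rad/s.

9.12 rad/s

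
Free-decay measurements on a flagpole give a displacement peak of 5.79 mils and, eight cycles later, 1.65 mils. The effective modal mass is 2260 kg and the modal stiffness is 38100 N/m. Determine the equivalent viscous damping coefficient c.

463 N·s/m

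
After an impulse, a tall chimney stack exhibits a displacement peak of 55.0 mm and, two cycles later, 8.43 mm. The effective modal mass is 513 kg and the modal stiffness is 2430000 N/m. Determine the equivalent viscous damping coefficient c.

Logarithmic decrement δ = (1/n)·ln(x₀/x_n) = (1/2)·ln(55.0/8.43) = (1/2)·ln(6.524) = 0.9378.
ζ = δ/√(4π² + δ²) = 0.9378/√(39.48 + 0.879) = 0.9378/6.353 = 0.1476.
c = ζ · 2√(km) = 0.1476 × 2√(2430000 × 513) = 0.1476 × 70610 = 10420 N·s/m.

10400 N·s/m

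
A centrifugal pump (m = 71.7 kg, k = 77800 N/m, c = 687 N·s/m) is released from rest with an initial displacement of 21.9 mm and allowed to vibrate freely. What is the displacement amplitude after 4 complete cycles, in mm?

0.544 mm

ζ = c/(2√(km)) = 687/(2√(77800 × 71.7)) = 687/4724 = 0.1454.
Logarithmic decrement δ = 2πζ/√(1 − ζ²) = 2π × 0.1454/√(1 − 0.0212) = 0.9236.
After n cycles, x_n/x₀ = e^(−nδ), so x_4 = 21.9 × e^(−4 × 0.9236) = 21.9 × 0.02486 = 0.5444 mm.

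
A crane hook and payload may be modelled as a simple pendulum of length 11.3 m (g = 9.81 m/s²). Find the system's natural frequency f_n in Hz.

For a simple pendulum ω_n = √(g/L) = √(9.81/11.3) = √0.8681 = 0.9317 rad/s.
f_n = ω_n/(2π) = 0.9317/6.283 = 0.1483 Hz.

0.148 Hz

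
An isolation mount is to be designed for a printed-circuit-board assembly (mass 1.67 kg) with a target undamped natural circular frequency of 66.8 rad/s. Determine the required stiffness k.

7450 N/m

k = m·ω_n² = 1.67 × 66.80² = 1.67 × 4462 = 7452 N/m.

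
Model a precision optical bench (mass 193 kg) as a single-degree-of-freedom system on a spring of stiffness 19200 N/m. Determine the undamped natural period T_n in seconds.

0.630 s

ω_n = √(k/m) = √(19200/193) = √99.48 = 9.974 rad/s.
T_n = 2π/ω_n = 6.283/9.974 = 0.6300 s.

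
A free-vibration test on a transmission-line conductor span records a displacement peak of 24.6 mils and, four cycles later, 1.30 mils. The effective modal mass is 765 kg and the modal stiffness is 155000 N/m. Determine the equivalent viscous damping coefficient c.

2530 N·s/m

Logarithmic decrement δ = (1/n)·ln(x₀/x_n) = (1/4)·ln(24.6/1.30) = (1/4)·ln(18.92) = 0.7351.
ζ = δ/√(4π² + δ²) = 0.7351/√(39.48 + 0.540) = 0.7351/6.326 = 0.1162.
c = ζ · 2√(km) = 0.1162 × 2√(155000 × 765) = 0.1162 × 21780 = 2531 N·s/m.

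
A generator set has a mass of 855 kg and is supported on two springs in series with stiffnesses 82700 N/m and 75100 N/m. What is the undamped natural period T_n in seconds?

Series springs: 1/k_eq = 1/82700 + 1/75100 = 2.541×10^-5, so k_eq = 39360 N/m.
ω_n = √(k_eq/m) = √(39360/855) = √46.03 = 6.785 rad/s.
T_n = 2π/ω_n = 6.283/6.785 = 0.9261 s.

0.926 s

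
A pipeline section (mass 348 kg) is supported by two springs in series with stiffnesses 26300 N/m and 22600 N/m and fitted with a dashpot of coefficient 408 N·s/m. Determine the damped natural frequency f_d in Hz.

Series springs: 1/k_eq = 1/26300 + 1/22600 = 8.227×10^-5, so k_eq = 12160 N/m.
ω_n = √(k_eq/m) = √(12160/348) = 5.910 rad/s.
Critical damping c_c = 2√(k_eq·m) = 2√(12160 × 348) = 4113 N·s/m, so ζ = c/c_c = 408/4113 = 0.09919.
ω_d = ω_n√(1 − ζ²) = 5.910 × √(1 − 0.00984) = 5.881 rad/s.
f_d = ω_d/(2π) = 0.9360 Hz.

0.936 Hz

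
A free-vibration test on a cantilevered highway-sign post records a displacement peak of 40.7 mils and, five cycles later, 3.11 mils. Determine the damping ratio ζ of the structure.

Logarithmic decrement δ = (1/n)·ln(x₀/x_n) = (1/5)·ln(40.7/3.11) = (1/5)·ln(13.09) = 0.5143.
ζ = δ/√(4π² + δ²) = 0.5143/√(39.48 + 0.265) = 0.5143/6.304 = 0.08158.

0.0816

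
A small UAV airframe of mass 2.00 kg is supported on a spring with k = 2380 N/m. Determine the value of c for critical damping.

138 N·s/m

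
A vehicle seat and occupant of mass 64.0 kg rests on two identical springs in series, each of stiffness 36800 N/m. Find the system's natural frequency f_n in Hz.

2.70 Hz

Series springs: 1/k_eq = 2/36800, so k_eq = 36800/2 = 18400 N/m.
ω_n = √(k_eq/m) = √(18400/64.0) = √287.5 = 16.96 rad/s.
f_n = ω_n/(2π) = 16.96/6.283 = 2.699 Hz.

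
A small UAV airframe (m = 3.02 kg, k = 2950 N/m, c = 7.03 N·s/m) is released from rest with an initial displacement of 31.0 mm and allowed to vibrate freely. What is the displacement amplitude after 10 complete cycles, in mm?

2.98 mm

ζ = c/(2√(km)) = 7.03/(2√(2950 × 3.02)) = 7.03/188.8 = 0.03724.
Logarithmic decrement δ = 2πζ/√(1 − ζ²) = 2π × 0.03724/√(1 − 0.00139) = 0.2341.
After n cycles, x_n/x₀ = e^(−nδ), so x_10 = 31.0 × e^(−10 × 0.2341) = 31.0 × 0.09618 = 2.982 mm.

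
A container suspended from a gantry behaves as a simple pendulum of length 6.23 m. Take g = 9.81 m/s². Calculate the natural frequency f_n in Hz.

For a simple pendulum ω_n = √(g/L) = √(9.81/6.23) = √1.575 = 1.255 rad/s.
f_n = ω_n/(2π) = 1.255/6.283 = 0.1997 Hz.

0.200 Hz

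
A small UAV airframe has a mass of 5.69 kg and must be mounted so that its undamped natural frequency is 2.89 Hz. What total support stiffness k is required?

ω_n = 2πf_n = 2π × 2.89 = 18.16 rad/s.
k = m·ω_n² = 5.69 × 18.16² = 5.69 × 329.7 = 1876 N/m.

1880 N/m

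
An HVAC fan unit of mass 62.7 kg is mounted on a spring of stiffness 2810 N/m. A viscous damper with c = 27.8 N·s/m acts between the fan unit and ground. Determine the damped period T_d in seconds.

0.939 s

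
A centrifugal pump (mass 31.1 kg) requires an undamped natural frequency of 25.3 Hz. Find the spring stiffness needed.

786000 N/m

ω_n = 2πf_n = 2π × 25.3 = 159.0 rad/s.
k = m·ω_n² = 31.1 × 159.0² = 31.1 × 25270 = 785900 N/m.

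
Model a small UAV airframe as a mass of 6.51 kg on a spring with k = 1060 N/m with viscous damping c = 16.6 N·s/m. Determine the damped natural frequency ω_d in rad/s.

ω_n = √(k/m) = √(1060/6.51) = 12.76 rad/s.
Critical damping c_c = 2√(k·m) = 2√(1060 × 6.51) = 166.1 N·s/m, so ζ = c/c_c = 16.6/166.1 = 0.09992.
ω_d = ω_n√(1 − ζ²) = 12.76 × √(1 − 0.00998) = 12.70 rad/s.

12.7 rad/s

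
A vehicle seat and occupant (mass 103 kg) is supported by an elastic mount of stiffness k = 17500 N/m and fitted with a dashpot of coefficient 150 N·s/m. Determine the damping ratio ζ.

ω_n = √(k/m) = √(17500/103) = 13.03 rad/s.
Critical damping c_c = 2√(k·m) = 2√(17500 × 103) = 2685 N·s/m, so ζ = c/c_c = 150/2685 = 0.05586.

0.0559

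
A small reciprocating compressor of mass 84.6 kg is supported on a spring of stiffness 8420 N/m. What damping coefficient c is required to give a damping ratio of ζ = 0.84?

c_c = 2√(k·m) = 2√(8420 × 84.6) = 1688 N·s/m.
c = ζ·c_c = 0.84 × 1688 = 1418 N·s/m.

1420 N·s/m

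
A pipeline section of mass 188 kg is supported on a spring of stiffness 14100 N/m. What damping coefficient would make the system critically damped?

c_c = 2√(k·m) = 2√(14100 × 188) = 2 × 1628 = 3256 N·s/m.

3260 N·s/m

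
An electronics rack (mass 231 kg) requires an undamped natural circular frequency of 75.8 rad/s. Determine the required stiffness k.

1330000 N/m

k = m·ω_n² = 231 × 75.80² = 231 × 5746 = 1327000 N/m.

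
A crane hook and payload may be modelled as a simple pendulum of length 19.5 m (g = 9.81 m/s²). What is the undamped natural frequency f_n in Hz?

For a simple pendulum ω_n = √(g/L) = √(9.81/19.5) = √0.5031 = 0.7093 rad/s.
f_n = ω_n/(2π) = 0.7093/6.283 = 0.1129 Hz.

0.113 Hz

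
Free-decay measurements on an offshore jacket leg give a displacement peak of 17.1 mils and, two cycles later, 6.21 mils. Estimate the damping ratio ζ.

0.0803

Logarithmic decrement δ = (1/n)·ln(x₀/x_n) = (1/2)·ln(17.1/6.21) = (1/2)·ln(2.754) = 0.5065.
ζ = δ/√(4π² + δ²) = 0.5065/√(39.48 + 0.257) = 0.5065/6.304 = 0.08034.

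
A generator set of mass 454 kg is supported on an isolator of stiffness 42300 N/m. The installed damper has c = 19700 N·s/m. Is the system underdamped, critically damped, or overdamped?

overdamped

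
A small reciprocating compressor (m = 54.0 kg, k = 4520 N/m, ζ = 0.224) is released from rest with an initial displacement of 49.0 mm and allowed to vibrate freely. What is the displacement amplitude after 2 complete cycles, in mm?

Logarithmic decrement δ = 2πζ/√(1 − ζ²) = 2π × 0.2240/√(1 − 0.0502) = 1.444.
After n cycles, x_n/x₀ = e^(−nδ), so x_2 = 49.0 × e^(−2 × 1.444) = 49.0 × 0.05567 = 2.728 mm.

2.73 mm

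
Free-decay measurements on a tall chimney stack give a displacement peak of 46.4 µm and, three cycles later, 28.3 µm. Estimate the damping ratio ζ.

Logarithmic decrement δ = (1/n)·ln(x₀/x_n) = (1/3)·ln(46.4/28.3) = (1/3)·ln(1.640) = 0.1648.
ζ = δ/√(4π² + δ²) = 0.1648/√(39.48 + 0.0272) = 0.1648/6.285 = 0.02622.

0.0262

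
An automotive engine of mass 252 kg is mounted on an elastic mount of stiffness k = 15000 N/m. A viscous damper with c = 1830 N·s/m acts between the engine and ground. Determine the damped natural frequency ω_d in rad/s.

ω_n = √(k/m) = √(15000/252) = 7.715 rad/s.
Critical damping c_c = 2√(k·m) = 2√(15000 × 252) = 3888 N·s/m, so ζ = c/c_c = 1830/3888 = 0.4706.
ω_d = ω_n√(1 − ζ²) = 7.715 × √(1 − 0.221) = 6.807 rad/s.

6.81 rad/s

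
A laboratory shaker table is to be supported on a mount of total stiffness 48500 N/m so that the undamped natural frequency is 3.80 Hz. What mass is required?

85.1 kg

ω_n = 2πf_n = 2π × 3.80 = 23.88 rad/s.
m = k/ω_n² = 48500/23.88² = 48500/570.1 = 85.08 kg.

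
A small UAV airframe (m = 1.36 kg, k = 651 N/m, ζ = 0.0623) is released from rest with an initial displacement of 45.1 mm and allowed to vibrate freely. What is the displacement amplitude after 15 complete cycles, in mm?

Logarithmic decrement δ = 2πζ/√(1 − ζ²) = 2π × 0.06230/√(1 − 0.00388) = 0.3922.
After n cycles, x_n/x₀ = e^(−nδ), so x_15 = 45.1 × e^(−15 × 0.3922) = 45.1 × 0.002786 = 0.1257 mm.

0.126 mm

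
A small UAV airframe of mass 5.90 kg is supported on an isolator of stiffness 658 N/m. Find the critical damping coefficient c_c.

125 N·s/m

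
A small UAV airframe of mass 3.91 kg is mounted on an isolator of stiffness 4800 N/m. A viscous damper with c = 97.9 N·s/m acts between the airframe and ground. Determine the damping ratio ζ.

0.357

ω_n = √(k/m) = √(4800/3.91) = 35.04 rad/s.
Critical damping c_c = 2√(k·m) = 2√(4800 × 3.91) = 274.0 N·s/m, so ζ = c/c_c = 97.9/274.0 = 0.3573.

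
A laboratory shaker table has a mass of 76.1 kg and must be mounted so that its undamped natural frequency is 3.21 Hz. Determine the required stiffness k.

ω_n = 2πf_n = 2π × 3.21 = 20.17 rad/s.
k = m·ω_n² = 76.1 × 20.17² = 76.1 × 406.8 = 30960 N/m.

31000 N/m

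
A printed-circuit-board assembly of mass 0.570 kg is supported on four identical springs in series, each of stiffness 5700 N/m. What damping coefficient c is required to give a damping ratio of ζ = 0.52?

Series springs: 1/k_eq = 4/5700, so k_eq = 5700/4 = 1425 N/m.
c_c = 2√(k_eq·m) = 2√(1425 × 0.570) = 57.00 N·s/m.
c = ζ·c_c = 0.52 × 57.00 = 29.64 N·s/m.

29.6 N·s/m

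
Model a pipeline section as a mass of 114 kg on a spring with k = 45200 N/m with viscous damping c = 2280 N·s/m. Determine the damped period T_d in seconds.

0.365 s

ω_n = √(k/m) = √(45200/114) = 19.91 rad/s.
Critical damping c_c = 2√(k·m) = 2√(45200 × 114) = 4540 N·s/m, so ζ = c/c_c = 2280/4540 = 0.5022.
ω_d = ω_n√(1 − ζ²) = 19.91 × √(1 − 0.252) = 17.22 rad/s.
T_d = 2π/ω_d = 0.3649 s.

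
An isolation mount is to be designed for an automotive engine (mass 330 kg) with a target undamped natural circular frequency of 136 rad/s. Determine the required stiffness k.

6100000 N/m

k = m·ω_n² = 330 × 136.0² = 330 × 18500 = 6104000 N/m.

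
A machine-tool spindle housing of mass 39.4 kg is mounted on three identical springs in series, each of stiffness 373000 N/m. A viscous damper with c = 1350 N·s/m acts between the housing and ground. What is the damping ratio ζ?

0.305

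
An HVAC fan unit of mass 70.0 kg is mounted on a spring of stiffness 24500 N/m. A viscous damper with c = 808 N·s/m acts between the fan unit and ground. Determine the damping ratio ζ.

0.308

ω_n = √(k/m) = √(24500/70.0) = 18.71 rad/s.
Critical damping c_c = 2√(k·m) = 2√(24500 × 70.0) = 2619 N·s/m, so ζ = c/c_c = 808/2619 = 0.3085.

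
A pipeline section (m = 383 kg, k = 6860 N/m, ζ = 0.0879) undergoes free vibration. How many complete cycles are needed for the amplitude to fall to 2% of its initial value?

Logarithmic decrement δ = 2πζ/√(1 − ζ²) = 2π × 0.08790/√(1 − 0.00773) = 0.5544.
x_n/x₀ = e^(−nδ) ≤ 0.02; take ln: n ≥ ln(1/0.02)/δ = 3.912/0.5544 = 7.056.
So 8 complete cycles are required.

8 cycles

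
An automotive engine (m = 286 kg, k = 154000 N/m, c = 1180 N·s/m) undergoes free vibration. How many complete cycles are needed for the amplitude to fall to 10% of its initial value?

ζ = c/(2√(km)) = 1180/(2√(154000 × 286)) = 1180/13270 = 0.08890.
Logarithmic decrement δ = 2πζ/√(1 − ζ²) = 2π × 0.08890/√(1 − 0.00790) = 0.5608.
x_n/x₀ = e^(−nδ) ≤ 0.1; take ln: n ≥ ln(1/0.1)/δ = 2.303/0.5608 = 4.106.
So 5 complete cycles are required.

5 cycles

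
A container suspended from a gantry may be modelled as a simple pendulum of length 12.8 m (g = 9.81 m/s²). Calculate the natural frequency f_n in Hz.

0.139 Hz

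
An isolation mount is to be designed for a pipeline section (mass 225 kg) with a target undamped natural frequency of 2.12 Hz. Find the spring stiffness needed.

39900 N/m

ω_n = 2πf_n = 2π × 2.12 = 13.32 rad/s.
k = m·ω_n² = 225 × 13.32² = 225 × 177.4 = 39920 N/m.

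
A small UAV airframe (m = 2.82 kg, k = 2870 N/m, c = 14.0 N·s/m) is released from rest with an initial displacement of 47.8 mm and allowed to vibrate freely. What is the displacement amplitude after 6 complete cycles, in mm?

2.52 mm

ζ = c/(2√(km)) = 14.0/(2√(2870 × 2.82)) = 14.0/179.9 = 0.07781.
Logarithmic decrement δ = 2πζ/√(1 − ζ²) = 2π × 0.07781/√(1 − 0.00605) = 0.4904.
After n cycles, x_n/x₀ = e^(−nδ), so x_6 = 47.8 × e^(−6 × 0.4904) = 47.8 × 0.05275 = 2.521 mm.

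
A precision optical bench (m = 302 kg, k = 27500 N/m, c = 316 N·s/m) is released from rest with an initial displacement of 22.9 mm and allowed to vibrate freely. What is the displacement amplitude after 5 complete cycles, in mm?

ζ = c/(2√(km)) = 316/(2√(27500 × 302)) = 316/5764 = 0.05483.
Logarithmic decrement δ = 2πζ/√(1 − ζ²) = 2π × 0.05483/√(1 − 0.00301) = 0.3450.
After n cycles, x_n/x₀ = e^(−nδ), so x_5 = 22.9 × e^(−5 × 0.3450) = 22.9 × 0.1782 = 4.080 mm.

4.08 mm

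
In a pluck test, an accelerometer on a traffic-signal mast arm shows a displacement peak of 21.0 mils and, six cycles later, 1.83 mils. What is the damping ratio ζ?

Logarithmic decrement δ = (1/n)·ln(x₀/x_n) = (1/6)·ln(21.0/1.83) = (1/6)·ln(11.48) = 0.4067.
ζ = δ/√(4π² + δ²) = 0.4067/√(39.48 + 0.165) = 0.4067/6.296 = 0.06459.

0.0646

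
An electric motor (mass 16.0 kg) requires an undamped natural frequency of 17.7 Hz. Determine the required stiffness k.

ω_n = 2πf_n = 2π × 17.7 = 111.2 rad/s.
k = m·ω_n² = 16.0 × 111.2² = 16.0 × 12370 = 197900 N/m.

198000 N/m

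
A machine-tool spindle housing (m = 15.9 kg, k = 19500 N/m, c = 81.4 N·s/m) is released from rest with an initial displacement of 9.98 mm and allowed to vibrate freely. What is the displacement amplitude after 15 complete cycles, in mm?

ζ = c/(2√(km)) = 81.4/(2√(19500 × 15.9)) = 81.4/1114 = 0.07309.
Logarithmic decrement δ = 2πζ/√(1 − ζ²) = 2π × 0.07309/√(1 − 0.00534) = 0.4605.
After n cycles, x_n/x₀ = e^(−nδ), so x_15 = 9.98 × e^(−15 × 0.4605) = 9.98 × 0.001000 = 0.009984 mm.

0.00998 mm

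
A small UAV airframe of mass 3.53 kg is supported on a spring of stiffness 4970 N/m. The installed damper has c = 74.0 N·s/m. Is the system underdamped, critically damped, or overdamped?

c_c = 2√(k·m) = 264.9 N·s/m; ζ = c/c_c = 74.0/264.9 = 0.279.
Since ζ < 1 the system is underdamped.

underdamped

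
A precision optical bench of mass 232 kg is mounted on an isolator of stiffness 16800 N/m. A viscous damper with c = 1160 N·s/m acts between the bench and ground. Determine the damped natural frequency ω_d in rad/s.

8.13 rad/s

ω_n = √(k/m) = √(16800/232) = 8.510 rad/s.
Critical damping c_c = 2√(k·m) = 2√(16800 × 232) = 3948 N·s/m, so ζ = c/c_c = 1160/3948 = 0.2938.
ω_d = ω_n√(1 − ζ²) = 8.510 × √(1 − 0.0863) = 8.134 rad/s.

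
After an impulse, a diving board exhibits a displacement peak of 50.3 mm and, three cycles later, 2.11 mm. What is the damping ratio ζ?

0.166

Logarithmic decrement δ = (1/n)·ln(x₀/x_n) = (1/3)·ln(50.3/2.11) = (1/3)·ln(23.84) = 1.057.
ζ = δ/√(4π² + δ²) = 1.057/√(39.48 + 1.12) = 1.057/6.371 = 0.1659.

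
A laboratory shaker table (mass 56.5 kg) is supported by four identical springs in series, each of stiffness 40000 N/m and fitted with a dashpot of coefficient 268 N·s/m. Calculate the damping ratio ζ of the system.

0.178

Series springs: 1/k_eq = 4/40000, so k_eq = 40000/4 = 10000 N/m.
ω_n = √(k_eq/m) = √(10000/56.5) = 13.30 rad/s.
Critical damping c_c = 2√(k_eq·m) = 2√(10000 × 56.5) = 1503 N·s/m, so ζ = c/c_c = 268/1503 = 0.1783.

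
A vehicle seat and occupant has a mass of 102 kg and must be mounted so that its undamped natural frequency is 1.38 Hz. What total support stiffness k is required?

7670 N/m

ω_n = 2πf_n = 2π × 1.38 = 8.671 rad/s.
k = m·ω_n² = 102 × 8.671² = 102 × 75.18 = 7669 N/m.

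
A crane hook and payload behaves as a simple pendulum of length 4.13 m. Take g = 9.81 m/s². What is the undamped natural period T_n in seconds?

For a simple pendulum ω_n = √(g/L) = √(9.81/4.13) = √2.375 = 1.541 rad/s.
T_n = 2π/ω_n = 6.283/1.541 = 4.077 s.

4.08 s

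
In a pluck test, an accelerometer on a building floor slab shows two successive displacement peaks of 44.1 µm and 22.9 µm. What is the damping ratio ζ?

0.104

Logarithmic decrement δ = (1/n)·ln(x₀/x_n) = (1/1)·ln(44.1/22.9) = (1/1)·ln(1.926) = 0.6553.
ζ = δ/√(4π² + δ²) = 0.6553/√(39.48 + 0.429) = 0.6553/6.317 = 0.1037.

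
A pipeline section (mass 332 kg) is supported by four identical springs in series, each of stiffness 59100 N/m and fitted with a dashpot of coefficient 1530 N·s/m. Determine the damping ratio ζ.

0.345

Series springs: 1/k_eq = 4/59100, so k_eq = 59100/4 = 14780 N/m.
ω_n = √(k_eq/m) = √(14780/332) = 6.671 rad/s.
Critical damping c_c = 2√(k_eq·m) = 2√(14780 × 332) = 4430 N·s/m, so ζ = c/c_c = 1530/4430 = 0.3454.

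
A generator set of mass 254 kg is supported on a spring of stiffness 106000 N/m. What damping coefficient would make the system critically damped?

10400 N·s/m

c_c = 2√(k·m) = 2√(106000 × 254) = 2 × 5189 = 10380 N·s/m.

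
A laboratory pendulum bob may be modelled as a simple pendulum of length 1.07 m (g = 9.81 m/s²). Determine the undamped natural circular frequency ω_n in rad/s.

3.03 rad/s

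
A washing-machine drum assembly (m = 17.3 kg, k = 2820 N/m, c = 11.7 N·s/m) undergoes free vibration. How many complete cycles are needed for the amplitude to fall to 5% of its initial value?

18 cycles

ζ = c/(2√(km)) = 11.7/(2√(2820 × 17.3)) = 11.7/441.8 = 0.02649.
Logarithmic decrement δ = 2πζ/√(1 − ζ²) = 2π × 0.02649/√(1 − 0.000701) = 0.1665.
x_n/x₀ = e^(−nδ) ≤ 0.05; take ln: n ≥ ln(1/0.05)/δ = 2.996/0.1665 = 18.00.
So 18 complete cycles are required.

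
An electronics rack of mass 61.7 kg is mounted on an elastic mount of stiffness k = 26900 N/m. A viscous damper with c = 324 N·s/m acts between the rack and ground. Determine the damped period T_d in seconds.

ω_n = √(k/m) = √(26900/61.7) = 20.88 rad/s.
Critical damping c_c = 2√(k·m) = 2√(26900 × 61.7) = 2577 N·s/m, so ζ = c/c_c = 324/2577 = 0.1257.
ω_d = ω_n√(1 − ζ²) = 20.88 × √(1 − 0.0158) = 20.71 rad/s.
T_d = 2π/ω_d = 0.3033 s.

0.303 s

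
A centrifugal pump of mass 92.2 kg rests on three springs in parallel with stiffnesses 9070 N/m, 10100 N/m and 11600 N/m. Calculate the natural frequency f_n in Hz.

2.91 Hz

Parallel springs add: k_eq = 9070 + 10100 + 11600 = 30770 N/m.
ω_n = √(k_eq/m) = √(30770/92.2) = √333.7 = 18.27 rad/s.
f_n = ω_n/(2π) = 18.27/6.283 = 2.907 Hz.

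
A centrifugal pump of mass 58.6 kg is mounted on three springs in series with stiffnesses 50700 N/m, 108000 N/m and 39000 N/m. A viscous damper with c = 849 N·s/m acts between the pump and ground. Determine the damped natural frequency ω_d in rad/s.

16.1 rad/s

Series springs: 1/k_eq = 1/50700 + 1/108000 + 1/39000 = 5.462×10^-5, so k_eq = 18310 N/m.
ω_n = √(k_eq/m) = √(18310/58.6) = 17.67 rad/s.
Critical damping c_c = 2√(k_eq·m) = 2√(18310 × 58.6) = 2072 N·s/m, so ζ = c/c_c = 849/2072 = 0.4098.
ω_d = ω_n√(1 − ζ²) = 17.67 × √(1 − 0.168) = 16.12 rad/s.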